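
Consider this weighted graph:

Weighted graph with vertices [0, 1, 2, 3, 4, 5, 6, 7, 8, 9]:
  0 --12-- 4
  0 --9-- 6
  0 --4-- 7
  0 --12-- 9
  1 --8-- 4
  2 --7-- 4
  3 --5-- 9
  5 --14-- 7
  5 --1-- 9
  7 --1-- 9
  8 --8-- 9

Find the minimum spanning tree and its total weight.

Applying Kruskal's algorithm (sort edges by weight, add if no cycle):
  Add (5,9) w=1
  Add (7,9) w=1
  Add (0,7) w=4
  Add (3,9) w=5
  Add (2,4) w=7
  Add (1,4) w=8
  Add (8,9) w=8
  Add (0,6) w=9
  Add (0,4) w=12
  Skip (0,9) w=12 (creates cycle)
  Skip (5,7) w=14 (creates cycle)
MST weight = 55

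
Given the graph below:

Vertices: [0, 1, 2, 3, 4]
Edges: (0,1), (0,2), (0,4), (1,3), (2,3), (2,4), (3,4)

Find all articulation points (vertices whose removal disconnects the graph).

No articulation points. The graph is biconnected.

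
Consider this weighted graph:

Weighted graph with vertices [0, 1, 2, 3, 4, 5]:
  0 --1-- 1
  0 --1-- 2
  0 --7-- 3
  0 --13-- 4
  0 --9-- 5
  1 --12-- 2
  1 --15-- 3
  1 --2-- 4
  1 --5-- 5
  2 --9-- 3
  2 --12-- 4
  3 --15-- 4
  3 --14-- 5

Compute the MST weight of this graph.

Applying Kruskal's algorithm (sort edges by weight, add if no cycle):
  Add (0,2) w=1
  Add (0,1) w=1
  Add (1,4) w=2
  Add (1,5) w=5
  Add (0,3) w=7
  Skip (0,5) w=9 (creates cycle)
  Skip (2,3) w=9 (creates cycle)
  Skip (1,2) w=12 (creates cycle)
  Skip (2,4) w=12 (creates cycle)
  Skip (0,4) w=13 (creates cycle)
  Skip (3,5) w=14 (creates cycle)
  Skip (1,3) w=15 (creates cycle)
  Skip (3,4) w=15 (creates cycle)
MST weight = 16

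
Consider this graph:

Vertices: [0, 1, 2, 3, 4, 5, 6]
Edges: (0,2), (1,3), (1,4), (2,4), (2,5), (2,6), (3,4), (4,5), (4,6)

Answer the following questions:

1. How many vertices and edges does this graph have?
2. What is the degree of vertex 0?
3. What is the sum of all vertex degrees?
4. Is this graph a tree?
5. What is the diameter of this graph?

Count: 7 vertices, 9 edges.
Vertex 0 has neighbors [2], degree = 1.
Handshaking lemma: 2 * 9 = 18.
A tree on 7 vertices has 6 edges. This graph has 9 edges (3 extra). Not a tree.
Diameter (longest shortest path) = 3.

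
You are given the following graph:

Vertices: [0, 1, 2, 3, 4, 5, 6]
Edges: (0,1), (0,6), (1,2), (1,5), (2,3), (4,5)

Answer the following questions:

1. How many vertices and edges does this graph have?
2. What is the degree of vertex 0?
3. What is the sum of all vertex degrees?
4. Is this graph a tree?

Count: 7 vertices, 6 edges.
Vertex 0 has neighbors [1, 6], degree = 2.
Handshaking lemma: 2 * 6 = 12.
A graph is a tree iff it is connected and has exactly n-1 edges. This graph is connected (all 7 vertices in one component) and has 7-1 = 6 edges. It is a tree.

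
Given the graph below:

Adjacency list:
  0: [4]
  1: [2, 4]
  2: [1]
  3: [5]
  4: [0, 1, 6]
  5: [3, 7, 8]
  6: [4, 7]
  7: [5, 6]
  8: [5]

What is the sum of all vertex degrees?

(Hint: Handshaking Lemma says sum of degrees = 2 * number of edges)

Count edges: 8 edges.
By Handshaking Lemma: sum of degrees = 2 * 8 = 16.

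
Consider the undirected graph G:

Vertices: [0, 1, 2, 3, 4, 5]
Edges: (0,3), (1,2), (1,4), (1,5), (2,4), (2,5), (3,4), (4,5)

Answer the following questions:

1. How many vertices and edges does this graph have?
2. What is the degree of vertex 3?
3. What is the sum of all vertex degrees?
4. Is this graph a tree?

Count: 6 vertices, 8 edges.
Vertex 3 has neighbors [0, 4], degree = 2.
Handshaking lemma: 2 * 8 = 16.
A tree on 6 vertices has 5 edges. This graph has 8 edges (3 extra). Not a tree.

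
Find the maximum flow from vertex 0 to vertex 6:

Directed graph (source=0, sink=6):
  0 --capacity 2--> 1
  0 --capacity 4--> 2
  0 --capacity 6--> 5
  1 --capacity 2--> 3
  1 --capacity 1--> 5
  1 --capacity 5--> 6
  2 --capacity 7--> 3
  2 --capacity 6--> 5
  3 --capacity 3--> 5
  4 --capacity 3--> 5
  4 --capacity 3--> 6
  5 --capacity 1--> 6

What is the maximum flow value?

Computing max flow:
  Flow on (0->1): 2/2
  Flow on (0->5): 1/6
  Flow on (1->6): 2/5
  Flow on (5->6): 1/1
Maximum flow = 3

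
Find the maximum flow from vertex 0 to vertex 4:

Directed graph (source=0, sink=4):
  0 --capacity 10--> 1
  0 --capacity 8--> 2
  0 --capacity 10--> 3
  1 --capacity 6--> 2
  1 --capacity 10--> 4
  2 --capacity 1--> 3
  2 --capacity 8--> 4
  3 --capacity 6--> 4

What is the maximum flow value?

Computing max flow:
  Flow on (0->1): 10/10
  Flow on (0->2): 8/8
  Flow on (0->3): 6/10
  Flow on (1->4): 10/10
  Flow on (2->4): 8/8
  Flow on (3->4): 6/6
Maximum flow = 24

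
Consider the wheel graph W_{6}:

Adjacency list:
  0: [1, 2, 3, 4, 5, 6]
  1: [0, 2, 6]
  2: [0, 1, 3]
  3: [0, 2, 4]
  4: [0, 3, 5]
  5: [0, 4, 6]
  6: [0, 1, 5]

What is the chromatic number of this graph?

W_{6} = C_{6} plus a hub adjacent to every cycle vertex.
The outer cycle needs 2 colors (even cycle); the hub is adjacent to all of them so needs a fresh color.
Chromatic number = 2 + 1 = 3.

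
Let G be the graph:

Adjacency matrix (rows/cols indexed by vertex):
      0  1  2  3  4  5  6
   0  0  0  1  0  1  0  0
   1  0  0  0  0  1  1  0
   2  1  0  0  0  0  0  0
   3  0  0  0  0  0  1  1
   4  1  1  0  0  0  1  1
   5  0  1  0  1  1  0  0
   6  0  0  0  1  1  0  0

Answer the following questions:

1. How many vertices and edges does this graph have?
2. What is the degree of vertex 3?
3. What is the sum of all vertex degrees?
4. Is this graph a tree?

Count: 7 vertices, 8 edges.
Vertex 3 has neighbors [5, 6], degree = 2.
Handshaking lemma: 2 * 8 = 16.
A tree on 7 vertices has 6 edges. This graph has 8 edges (2 extra). Not a tree.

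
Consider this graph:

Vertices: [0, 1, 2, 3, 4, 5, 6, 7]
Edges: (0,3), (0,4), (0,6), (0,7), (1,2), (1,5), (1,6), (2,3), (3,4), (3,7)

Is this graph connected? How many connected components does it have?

Checking connectivity: the graph has 1 connected component(s).
All vertices are reachable from each other. The graph IS connected.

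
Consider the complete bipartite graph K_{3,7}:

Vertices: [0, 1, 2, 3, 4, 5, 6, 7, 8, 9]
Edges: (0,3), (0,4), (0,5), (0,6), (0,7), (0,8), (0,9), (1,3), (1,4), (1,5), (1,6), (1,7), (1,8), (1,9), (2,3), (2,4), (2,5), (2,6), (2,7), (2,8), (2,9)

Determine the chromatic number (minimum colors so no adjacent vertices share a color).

K_{3,7} is bipartite: vertices split into two independent sets of size 3 and 7.
Color one set 0, the other 1. No adjacent vertices share a color.
Chromatic number = 2.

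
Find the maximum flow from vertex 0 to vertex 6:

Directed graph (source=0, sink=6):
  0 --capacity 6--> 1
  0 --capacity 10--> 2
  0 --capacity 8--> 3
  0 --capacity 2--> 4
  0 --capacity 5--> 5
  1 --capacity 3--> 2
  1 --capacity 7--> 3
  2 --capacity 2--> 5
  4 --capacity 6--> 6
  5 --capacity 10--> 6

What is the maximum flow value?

Computing max flow:
  Flow on (0->1): 2/6
  Flow on (0->4): 2/2
  Flow on (0->5): 5/5
  Flow on (1->2): 2/3
  Flow on (2->5): 2/2
  Flow on (4->6): 2/6
  Flow on (5->6): 7/10
Maximum flow = 9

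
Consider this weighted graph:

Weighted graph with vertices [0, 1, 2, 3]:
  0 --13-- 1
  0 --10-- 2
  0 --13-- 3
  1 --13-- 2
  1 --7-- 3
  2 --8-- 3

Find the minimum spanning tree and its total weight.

Applying Kruskal's algorithm (sort edges by weight, add if no cycle):
  Add (1,3) w=7
  Add (2,3) w=8
  Add (0,2) w=10
  Skip (0,3) w=13 (creates cycle)
  Skip (0,1) w=13 (creates cycle)
  Skip (1,2) w=13 (creates cycle)
MST weight = 25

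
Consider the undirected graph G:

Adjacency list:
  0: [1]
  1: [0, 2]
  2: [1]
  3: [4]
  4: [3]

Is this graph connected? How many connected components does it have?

Checking connectivity: the graph has 2 connected component(s).
Components: [[0, 1, 2], [3, 4]]. The graph is NOT connected.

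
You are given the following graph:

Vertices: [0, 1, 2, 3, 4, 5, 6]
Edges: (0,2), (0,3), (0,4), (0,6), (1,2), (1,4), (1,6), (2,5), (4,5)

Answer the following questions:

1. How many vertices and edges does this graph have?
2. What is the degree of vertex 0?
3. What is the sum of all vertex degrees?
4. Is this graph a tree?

Count: 7 vertices, 9 edges.
Vertex 0 has neighbors [2, 3, 4, 6], degree = 4.
Handshaking lemma: 2 * 9 = 18.
A tree on 7 vertices has 6 edges. This graph has 9 edges (3 extra). Not a tree.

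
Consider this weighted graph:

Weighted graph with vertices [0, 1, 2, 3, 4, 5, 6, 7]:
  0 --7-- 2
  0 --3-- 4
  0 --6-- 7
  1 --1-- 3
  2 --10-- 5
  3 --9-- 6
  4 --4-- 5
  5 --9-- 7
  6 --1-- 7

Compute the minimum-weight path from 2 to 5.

Using Dijkstra's algorithm from vertex 2:
Shortest path: 2 -> 5
Total weight: 10 = 10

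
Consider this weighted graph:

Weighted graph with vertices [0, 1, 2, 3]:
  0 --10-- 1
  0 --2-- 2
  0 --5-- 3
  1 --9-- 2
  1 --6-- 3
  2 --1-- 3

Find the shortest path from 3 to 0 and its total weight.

Using Dijkstra's algorithm from vertex 3:
Shortest path: 3 -> 2 -> 0
Total weight: 1 + 2 = 3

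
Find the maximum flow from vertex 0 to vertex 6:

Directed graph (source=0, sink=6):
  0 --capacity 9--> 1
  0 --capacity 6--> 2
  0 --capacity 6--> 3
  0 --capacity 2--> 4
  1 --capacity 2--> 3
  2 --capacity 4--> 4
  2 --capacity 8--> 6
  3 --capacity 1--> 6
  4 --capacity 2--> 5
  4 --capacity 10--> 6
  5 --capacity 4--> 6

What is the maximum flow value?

Computing max flow:
  Flow on (0->1): 1/9
  Flow on (0->2): 6/6
  Flow on (0->4): 2/2
  Flow on (1->3): 1/2
  Flow on (2->6): 6/8
  Flow on (3->6): 1/1
  Flow on (4->6): 2/10
Maximum flow = 9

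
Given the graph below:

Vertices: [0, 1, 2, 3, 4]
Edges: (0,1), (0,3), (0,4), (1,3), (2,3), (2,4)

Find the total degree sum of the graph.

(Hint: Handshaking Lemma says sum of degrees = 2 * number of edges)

Count edges: 6 edges.
By Handshaking Lemma: sum of degrees = 2 * 6 = 12.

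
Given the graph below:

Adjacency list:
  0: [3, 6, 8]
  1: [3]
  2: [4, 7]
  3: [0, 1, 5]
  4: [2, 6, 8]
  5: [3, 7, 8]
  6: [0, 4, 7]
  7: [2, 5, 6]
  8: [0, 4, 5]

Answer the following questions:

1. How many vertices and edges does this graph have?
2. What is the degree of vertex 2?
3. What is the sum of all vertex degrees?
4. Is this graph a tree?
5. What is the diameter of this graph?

Count: 9 vertices, 12 edges.
Vertex 2 has neighbors [4, 7], degree = 2.
Handshaking lemma: 2 * 12 = 24.
A tree on 9 vertices has 8 edges. This graph has 12 edges (4 extra). Not a tree.
Diameter (longest shortest path) = 4.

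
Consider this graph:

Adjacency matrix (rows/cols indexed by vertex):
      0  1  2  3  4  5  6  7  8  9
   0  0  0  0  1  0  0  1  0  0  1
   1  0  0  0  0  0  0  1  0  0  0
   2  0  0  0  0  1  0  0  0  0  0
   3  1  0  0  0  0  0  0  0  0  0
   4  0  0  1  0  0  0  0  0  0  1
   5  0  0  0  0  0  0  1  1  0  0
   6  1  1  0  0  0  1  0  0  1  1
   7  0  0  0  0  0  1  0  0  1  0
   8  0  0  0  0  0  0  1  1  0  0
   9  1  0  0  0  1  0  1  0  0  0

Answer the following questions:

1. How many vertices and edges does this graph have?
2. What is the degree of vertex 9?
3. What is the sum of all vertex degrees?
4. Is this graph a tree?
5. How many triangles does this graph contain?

Count: 10 vertices, 11 edges.
Vertex 9 has neighbors [0, 4, 6], degree = 3.
Handshaking lemma: 2 * 11 = 22.
A tree on 10 vertices has 9 edges. This graph has 11 edges (2 extra). Not a tree.
Number of triangles = 1.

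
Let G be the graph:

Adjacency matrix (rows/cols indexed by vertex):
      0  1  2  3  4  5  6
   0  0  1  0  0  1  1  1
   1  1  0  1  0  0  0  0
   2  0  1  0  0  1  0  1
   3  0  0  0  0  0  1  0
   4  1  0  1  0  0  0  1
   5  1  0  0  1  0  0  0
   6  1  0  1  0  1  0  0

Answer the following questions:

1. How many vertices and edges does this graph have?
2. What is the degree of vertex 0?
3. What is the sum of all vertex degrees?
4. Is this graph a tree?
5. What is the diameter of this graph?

Count: 7 vertices, 9 edges.
Vertex 0 has neighbors [1, 4, 5, 6], degree = 4.
Handshaking lemma: 2 * 9 = 18.
A tree on 7 vertices has 6 edges. This graph has 9 edges (3 extra). Not a tree.
Diameter (longest shortest path) = 4.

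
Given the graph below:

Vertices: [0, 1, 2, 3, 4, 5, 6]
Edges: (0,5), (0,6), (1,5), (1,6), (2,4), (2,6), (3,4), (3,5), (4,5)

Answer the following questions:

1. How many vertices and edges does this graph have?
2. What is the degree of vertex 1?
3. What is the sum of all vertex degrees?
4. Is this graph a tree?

Count: 7 vertices, 9 edges.
Vertex 1 has neighbors [5, 6], degree = 2.
Handshaking lemma: 2 * 9 = 18.
A tree on 7 vertices has 6 edges. This graph has 9 edges (3 extra). Not a tree.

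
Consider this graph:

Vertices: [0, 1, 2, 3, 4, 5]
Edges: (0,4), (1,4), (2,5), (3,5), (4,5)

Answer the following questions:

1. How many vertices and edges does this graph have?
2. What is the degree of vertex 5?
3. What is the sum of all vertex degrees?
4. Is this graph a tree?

Count: 6 vertices, 5 edges.
Vertex 5 has neighbors [2, 3, 4], degree = 3.
Handshaking lemma: 2 * 5 = 10.
A graph is a tree iff it is connected and has exactly n-1 edges. This graph is connected (all 6 vertices in one component) and has 6-1 = 5 edges. It is a tree.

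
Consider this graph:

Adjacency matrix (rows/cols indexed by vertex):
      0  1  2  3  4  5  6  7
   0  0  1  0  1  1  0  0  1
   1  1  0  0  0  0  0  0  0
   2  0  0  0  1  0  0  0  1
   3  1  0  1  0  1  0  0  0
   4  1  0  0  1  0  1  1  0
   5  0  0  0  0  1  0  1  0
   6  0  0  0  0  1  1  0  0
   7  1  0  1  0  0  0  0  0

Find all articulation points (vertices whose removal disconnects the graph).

An articulation point is a vertex whose removal disconnects the graph.
Articulation points: [0, 4]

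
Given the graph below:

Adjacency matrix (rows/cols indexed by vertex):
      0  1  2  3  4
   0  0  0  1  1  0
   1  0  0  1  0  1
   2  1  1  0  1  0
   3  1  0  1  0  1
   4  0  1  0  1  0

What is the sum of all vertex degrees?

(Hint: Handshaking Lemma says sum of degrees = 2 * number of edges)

Count edges: 6 edges.
By Handshaking Lemma: sum of degrees = 2 * 6 = 12.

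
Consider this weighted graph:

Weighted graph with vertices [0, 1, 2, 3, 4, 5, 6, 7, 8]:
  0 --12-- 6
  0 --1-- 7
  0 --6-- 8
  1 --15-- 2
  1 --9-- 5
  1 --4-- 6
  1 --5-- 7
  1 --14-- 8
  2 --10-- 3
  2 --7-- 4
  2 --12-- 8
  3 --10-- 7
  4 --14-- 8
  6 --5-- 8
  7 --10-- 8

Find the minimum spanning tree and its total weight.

Applying Kruskal's algorithm (sort edges by weight, add if no cycle):
  Add (0,7) w=1
  Add (1,6) w=4
  Add (1,7) w=5
  Add (6,8) w=5
  Skip (0,8) w=6 (creates cycle)
  Add (2,4) w=7
  Add (1,5) w=9
  Add (2,3) w=10
  Add (3,7) w=10
  Skip (7,8) w=10 (creates cycle)
  Skip (0,6) w=12 (creates cycle)
  Skip (2,8) w=12 (creates cycle)
  Skip (1,8) w=14 (creates cycle)
  Skip (4,8) w=14 (creates cycle)
  Skip (1,2) w=15 (creates cycle)
MST weight = 51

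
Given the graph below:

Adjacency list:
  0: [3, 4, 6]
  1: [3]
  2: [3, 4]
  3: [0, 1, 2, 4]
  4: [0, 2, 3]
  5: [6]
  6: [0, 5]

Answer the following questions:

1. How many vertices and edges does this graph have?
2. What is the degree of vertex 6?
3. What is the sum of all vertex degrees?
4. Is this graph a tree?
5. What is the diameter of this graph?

Count: 7 vertices, 8 edges.
Vertex 6 has neighbors [0, 5], degree = 2.
Handshaking lemma: 2 * 8 = 16.
A tree on 7 vertices has 6 edges. This graph has 8 edges (2 extra). Not a tree.
Diameter (longest shortest path) = 4.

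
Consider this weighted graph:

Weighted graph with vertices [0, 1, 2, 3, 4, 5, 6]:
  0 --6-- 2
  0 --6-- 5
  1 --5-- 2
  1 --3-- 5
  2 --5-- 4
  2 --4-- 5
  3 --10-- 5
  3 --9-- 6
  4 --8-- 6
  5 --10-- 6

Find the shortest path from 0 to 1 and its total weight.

Using Dijkstra's algorithm from vertex 0:
Shortest path: 0 -> 5 -> 1
Total weight: 6 + 3 = 9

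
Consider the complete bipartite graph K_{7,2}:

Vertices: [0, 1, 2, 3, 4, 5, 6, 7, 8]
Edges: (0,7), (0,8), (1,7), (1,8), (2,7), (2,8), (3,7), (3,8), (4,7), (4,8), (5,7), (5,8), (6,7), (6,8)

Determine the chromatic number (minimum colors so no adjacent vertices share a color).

K_{7,2} is bipartite: vertices split into two independent sets of size 7 and 2.
Color one set 0, the other 1. No adjacent vertices share a color.
Chromatic number = 2.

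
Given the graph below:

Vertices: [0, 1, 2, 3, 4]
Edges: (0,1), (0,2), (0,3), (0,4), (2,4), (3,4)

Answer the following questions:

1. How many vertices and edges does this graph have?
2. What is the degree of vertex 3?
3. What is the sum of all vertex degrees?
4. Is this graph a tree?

Count: 5 vertices, 6 edges.
Vertex 3 has neighbors [0, 4], degree = 2.
Handshaking lemma: 2 * 6 = 12.
A tree on 5 vertices has 4 edges. This graph has 6 edges (2 extra). Not a tree.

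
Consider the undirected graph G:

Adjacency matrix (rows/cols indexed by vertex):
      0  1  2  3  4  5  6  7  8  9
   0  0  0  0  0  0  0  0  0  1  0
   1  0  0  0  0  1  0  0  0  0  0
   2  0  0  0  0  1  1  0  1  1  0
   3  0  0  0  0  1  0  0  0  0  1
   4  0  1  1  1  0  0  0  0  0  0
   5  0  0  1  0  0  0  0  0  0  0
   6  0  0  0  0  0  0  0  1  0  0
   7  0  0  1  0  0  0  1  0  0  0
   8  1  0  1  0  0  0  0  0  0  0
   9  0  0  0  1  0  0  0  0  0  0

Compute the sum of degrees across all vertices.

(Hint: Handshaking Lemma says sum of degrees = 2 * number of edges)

Count edges: 9 edges.
By Handshaking Lemma: sum of degrees = 2 * 9 = 18.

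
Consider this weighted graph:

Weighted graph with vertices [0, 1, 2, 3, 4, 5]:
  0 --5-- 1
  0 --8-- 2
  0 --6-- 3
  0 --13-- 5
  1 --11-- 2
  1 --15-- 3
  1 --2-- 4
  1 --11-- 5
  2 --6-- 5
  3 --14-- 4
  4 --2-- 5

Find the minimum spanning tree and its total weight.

Applying Kruskal's algorithm (sort edges by weight, add if no cycle):
  Add (1,4) w=2
  Add (4,5) w=2
  Add (0,1) w=5
  Add (0,3) w=6
  Add (2,5) w=6
  Skip (0,2) w=8 (creates cycle)
  Skip (1,2) w=11 (creates cycle)
  Skip (1,5) w=11 (creates cycle)
  Skip (0,5) w=13 (creates cycle)
  Skip (3,4) w=14 (creates cycle)
  Skip (1,3) w=15 (creates cycle)
MST weight = 21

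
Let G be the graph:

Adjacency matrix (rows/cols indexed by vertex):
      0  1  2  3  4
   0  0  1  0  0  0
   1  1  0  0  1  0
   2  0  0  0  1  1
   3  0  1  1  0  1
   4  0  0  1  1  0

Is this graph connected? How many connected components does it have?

Checking connectivity: the graph has 1 connected component(s).
All vertices are reachable from each other. The graph IS connected.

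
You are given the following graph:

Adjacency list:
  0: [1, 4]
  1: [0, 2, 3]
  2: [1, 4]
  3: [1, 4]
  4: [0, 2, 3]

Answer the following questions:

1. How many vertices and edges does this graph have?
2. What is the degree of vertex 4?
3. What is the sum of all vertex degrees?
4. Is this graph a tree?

Count: 5 vertices, 6 edges.
Vertex 4 has neighbors [0, 2, 3], degree = 3.
Handshaking lemma: 2 * 6 = 12.
A tree on 5 vertices has 4 edges. This graph has 6 edges (2 extra). Not a tree.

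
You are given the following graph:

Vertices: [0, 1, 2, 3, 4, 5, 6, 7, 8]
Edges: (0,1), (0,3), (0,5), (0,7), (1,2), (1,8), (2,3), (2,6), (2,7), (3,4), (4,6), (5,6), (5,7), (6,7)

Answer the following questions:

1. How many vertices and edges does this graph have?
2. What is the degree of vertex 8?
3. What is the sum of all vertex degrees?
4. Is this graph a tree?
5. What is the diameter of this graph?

Count: 9 vertices, 14 edges.
Vertex 8 has neighbors [1], degree = 1.
Handshaking lemma: 2 * 14 = 28.
A tree on 9 vertices has 8 edges. This graph has 14 edges (6 extra). Not a tree.
Diameter (longest shortest path) = 4.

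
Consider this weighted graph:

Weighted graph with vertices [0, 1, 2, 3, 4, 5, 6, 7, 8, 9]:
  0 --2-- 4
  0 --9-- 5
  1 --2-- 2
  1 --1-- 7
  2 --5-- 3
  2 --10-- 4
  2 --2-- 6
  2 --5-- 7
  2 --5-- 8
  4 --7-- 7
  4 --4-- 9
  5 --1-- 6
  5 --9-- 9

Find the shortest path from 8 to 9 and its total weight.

Using Dijkstra's algorithm from vertex 8:
Shortest path: 8 -> 2 -> 6 -> 5 -> 9
Total weight: 5 + 2 + 1 + 9 = 17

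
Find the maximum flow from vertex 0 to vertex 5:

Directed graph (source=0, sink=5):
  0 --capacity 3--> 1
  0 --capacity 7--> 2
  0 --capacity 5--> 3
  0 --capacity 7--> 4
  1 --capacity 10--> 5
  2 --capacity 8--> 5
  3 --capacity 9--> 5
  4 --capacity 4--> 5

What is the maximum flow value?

Computing max flow:
  Flow on (0->1): 3/3
  Flow on (0->2): 7/7
  Flow on (0->3): 5/5
  Flow on (0->4): 4/7
  Flow on (1->5): 3/10
  Flow on (2->5): 7/8
  Flow on (3->5): 5/9
  Flow on (4->5): 4/4
Maximum flow = 19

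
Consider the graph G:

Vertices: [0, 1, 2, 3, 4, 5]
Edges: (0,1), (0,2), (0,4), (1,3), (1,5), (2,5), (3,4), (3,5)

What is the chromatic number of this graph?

The graph has a maximum clique of size 3 (lower bound on chromatic number).
A valid 3-coloring: {0: 0, 1: 1, 2: 1, 3: 0, 4: 1, 5: 2}.
Chromatic number = 3.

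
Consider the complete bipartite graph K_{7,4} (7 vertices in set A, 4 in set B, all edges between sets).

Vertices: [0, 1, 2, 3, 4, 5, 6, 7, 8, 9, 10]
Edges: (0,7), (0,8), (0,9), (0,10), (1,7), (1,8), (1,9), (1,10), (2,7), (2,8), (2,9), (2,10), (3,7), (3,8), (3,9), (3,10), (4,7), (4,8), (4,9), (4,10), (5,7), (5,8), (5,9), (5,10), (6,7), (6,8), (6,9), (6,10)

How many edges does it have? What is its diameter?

K_{7,4} has 7 * 4 = 28 edges.
Any vertex reaches any opposite-side vertex in 1 step; same-side vertices reach in 2 steps via any opposite-side vertex.
Diameter = 2.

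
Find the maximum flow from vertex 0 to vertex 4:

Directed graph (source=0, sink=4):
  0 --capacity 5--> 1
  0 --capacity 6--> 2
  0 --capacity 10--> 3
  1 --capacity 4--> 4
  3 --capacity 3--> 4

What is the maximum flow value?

Computing max flow:
  Flow on (0->1): 4/5
  Flow on (0->3): 3/10
  Flow on (1->4): 4/4
  Flow on (3->4): 3/3
Maximum flow = 7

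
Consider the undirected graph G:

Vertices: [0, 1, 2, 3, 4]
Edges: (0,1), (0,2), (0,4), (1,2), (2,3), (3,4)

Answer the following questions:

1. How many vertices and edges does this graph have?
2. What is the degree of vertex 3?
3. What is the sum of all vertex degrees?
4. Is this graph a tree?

Count: 5 vertices, 6 edges.
Vertex 3 has neighbors [2, 4], degree = 2.
Handshaking lemma: 2 * 6 = 12.
A tree on 5 vertices has 4 edges. This graph has 6 edges (2 extra). Not a tree.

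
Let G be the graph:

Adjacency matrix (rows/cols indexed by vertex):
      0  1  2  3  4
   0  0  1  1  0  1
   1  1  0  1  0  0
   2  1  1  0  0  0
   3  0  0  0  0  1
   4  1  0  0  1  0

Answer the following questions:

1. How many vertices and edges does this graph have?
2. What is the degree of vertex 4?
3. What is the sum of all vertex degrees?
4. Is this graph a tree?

Count: 5 vertices, 5 edges.
Vertex 4 has neighbors [0, 3], degree = 2.
Handshaking lemma: 2 * 5 = 10.
A tree on 5 vertices has 4 edges. This graph has 5 edges (1 extra). Not a tree.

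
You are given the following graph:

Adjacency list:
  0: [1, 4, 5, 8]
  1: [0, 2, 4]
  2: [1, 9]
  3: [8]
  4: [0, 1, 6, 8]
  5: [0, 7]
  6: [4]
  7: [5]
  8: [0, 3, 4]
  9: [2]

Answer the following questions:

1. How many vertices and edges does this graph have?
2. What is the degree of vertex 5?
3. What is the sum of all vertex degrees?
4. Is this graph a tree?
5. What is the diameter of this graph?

Count: 10 vertices, 11 edges.
Vertex 5 has neighbors [0, 7], degree = 2.
Handshaking lemma: 2 * 11 = 22.
A tree on 10 vertices has 9 edges. This graph has 11 edges (2 extra). Not a tree.
Diameter (longest shortest path) = 5.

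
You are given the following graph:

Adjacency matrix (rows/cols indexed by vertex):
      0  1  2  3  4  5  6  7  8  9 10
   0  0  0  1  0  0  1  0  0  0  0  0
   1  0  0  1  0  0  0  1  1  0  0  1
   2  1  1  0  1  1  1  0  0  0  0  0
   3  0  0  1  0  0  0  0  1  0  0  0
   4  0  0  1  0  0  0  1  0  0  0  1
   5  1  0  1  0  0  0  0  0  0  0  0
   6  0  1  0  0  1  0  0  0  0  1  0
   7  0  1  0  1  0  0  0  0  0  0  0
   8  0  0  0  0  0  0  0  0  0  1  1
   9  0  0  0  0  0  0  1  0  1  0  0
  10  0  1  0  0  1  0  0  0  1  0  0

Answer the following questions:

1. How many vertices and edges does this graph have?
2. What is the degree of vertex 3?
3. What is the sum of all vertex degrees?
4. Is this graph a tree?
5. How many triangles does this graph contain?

Count: 11 vertices, 15 edges.
Vertex 3 has neighbors [2, 7], degree = 2.
Handshaking lemma: 2 * 15 = 30.
A tree on 11 vertices has 10 edges. This graph has 15 edges (5 extra). Not a tree.
Number of triangles = 1.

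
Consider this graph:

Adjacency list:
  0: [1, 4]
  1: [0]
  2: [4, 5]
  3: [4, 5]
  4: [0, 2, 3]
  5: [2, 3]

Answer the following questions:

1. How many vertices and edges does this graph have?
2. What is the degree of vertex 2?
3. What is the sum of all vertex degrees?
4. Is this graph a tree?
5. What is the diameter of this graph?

Count: 6 vertices, 6 edges.
Vertex 2 has neighbors [4, 5], degree = 2.
Handshaking lemma: 2 * 6 = 12.
A tree on 6 vertices has 5 edges. This graph has 6 edges (1 extra). Not a tree.
Diameter (longest shortest path) = 4.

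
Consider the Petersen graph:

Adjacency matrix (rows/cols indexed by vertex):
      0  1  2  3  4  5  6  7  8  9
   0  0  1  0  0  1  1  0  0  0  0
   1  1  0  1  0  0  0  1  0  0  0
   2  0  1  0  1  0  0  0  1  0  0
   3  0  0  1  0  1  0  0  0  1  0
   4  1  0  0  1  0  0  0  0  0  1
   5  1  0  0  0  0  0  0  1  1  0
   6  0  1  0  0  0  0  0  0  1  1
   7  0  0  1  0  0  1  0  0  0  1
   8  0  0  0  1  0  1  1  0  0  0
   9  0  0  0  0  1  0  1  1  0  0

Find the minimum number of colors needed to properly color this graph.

The Petersen graph contains odd cycles (e.g. the outer 5-cycle), so chi >= 3.
A proper 3-coloring exists (it is a well-known 3-chromatic graph).
Chromatic number = 3.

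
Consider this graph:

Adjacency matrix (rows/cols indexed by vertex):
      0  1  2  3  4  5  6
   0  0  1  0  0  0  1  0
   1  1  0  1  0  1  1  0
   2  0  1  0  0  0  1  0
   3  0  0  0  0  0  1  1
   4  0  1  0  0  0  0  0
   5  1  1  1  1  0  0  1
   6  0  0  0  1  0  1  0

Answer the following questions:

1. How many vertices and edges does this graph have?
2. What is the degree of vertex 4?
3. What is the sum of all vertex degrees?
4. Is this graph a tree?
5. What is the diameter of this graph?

Count: 7 vertices, 9 edges.
Vertex 4 has neighbors [1], degree = 1.
Handshaking lemma: 2 * 9 = 18.
A tree on 7 vertices has 6 edges. This graph has 9 edges (3 extra). Not a tree.
Diameter (longest shortest path) = 3.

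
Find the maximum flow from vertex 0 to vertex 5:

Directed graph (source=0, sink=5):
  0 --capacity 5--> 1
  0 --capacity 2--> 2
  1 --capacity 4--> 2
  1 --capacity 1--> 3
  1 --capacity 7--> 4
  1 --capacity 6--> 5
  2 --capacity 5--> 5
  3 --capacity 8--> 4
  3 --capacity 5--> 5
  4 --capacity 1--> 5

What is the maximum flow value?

Computing max flow:
  Flow on (0->1): 5/5
  Flow on (0->2): 2/2
  Flow on (1->5): 5/6
  Flow on (2->5): 2/5
Maximum flow = 7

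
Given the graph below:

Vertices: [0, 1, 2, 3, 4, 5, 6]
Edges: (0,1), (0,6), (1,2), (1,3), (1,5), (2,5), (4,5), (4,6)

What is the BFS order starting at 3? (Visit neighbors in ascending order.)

BFS from vertex 3 (neighbors processed in ascending order):
Visit order: 3, 1, 0, 2, 5, 6, 4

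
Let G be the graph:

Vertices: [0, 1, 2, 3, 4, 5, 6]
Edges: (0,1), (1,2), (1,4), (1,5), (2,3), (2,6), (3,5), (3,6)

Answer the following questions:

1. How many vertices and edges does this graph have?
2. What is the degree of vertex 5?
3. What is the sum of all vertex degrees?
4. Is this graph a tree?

Count: 7 vertices, 8 edges.
Vertex 5 has neighbors [1, 3], degree = 2.
Handshaking lemma: 2 * 8 = 16.
A tree on 7 vertices has 6 edges. This graph has 8 edges (2 extra). Not a tree.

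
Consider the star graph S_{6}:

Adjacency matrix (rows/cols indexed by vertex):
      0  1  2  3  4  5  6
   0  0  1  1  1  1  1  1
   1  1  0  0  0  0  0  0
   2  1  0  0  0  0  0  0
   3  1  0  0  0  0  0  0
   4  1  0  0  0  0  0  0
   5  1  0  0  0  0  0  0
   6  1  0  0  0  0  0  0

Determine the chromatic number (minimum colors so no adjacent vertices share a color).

S_{6} has one hub adjacent to 6 leaves; leaves are pairwise non-adjacent.
Color the hub 0 and every leaf 1.
Chromatic number = 2.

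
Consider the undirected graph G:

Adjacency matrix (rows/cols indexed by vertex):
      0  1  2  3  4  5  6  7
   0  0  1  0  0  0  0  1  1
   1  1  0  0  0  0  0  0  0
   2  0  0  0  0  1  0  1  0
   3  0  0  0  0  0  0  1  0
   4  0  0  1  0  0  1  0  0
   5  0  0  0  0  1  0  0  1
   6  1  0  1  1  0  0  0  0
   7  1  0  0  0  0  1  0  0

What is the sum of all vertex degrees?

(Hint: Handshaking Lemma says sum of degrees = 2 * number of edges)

Count edges: 8 edges.
By Handshaking Lemma: sum of degrees = 2 * 8 = 16.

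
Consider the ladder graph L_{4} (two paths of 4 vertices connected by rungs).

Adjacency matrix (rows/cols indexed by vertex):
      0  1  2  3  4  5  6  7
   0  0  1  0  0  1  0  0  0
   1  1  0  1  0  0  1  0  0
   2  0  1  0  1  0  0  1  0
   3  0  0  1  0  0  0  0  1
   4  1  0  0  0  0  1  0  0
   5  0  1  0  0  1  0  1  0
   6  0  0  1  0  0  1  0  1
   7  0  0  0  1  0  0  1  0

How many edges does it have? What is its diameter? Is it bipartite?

Ladder graph L_{4}: 4 rungs + 2 * (4-1) path edges = 4 + 6 = 10 edges.
Diameter = 4.
Ladder graphs are bipartite (alternating coloring along each path).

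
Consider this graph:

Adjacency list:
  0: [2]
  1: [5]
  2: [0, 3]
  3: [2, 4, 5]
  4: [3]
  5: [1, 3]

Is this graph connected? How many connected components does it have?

Checking connectivity: the graph has 1 connected component(s).
All vertices are reachable from each other. The graph IS connected.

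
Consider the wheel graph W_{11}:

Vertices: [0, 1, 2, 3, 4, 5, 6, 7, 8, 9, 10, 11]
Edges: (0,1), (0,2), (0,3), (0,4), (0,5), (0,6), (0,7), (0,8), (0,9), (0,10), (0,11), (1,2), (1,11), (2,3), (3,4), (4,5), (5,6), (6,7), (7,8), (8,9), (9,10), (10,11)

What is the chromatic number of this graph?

W_{11} = C_{11} plus a hub adjacent to every cycle vertex.
The outer cycle needs 3 colors (odd cycle); the hub is adjacent to all of them so needs a fresh color.
Chromatic number = 3 + 1 = 4.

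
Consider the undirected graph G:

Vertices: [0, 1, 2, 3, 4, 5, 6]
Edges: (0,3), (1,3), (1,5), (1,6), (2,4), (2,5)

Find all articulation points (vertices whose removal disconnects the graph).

An articulation point is a vertex whose removal disconnects the graph.
Articulation points: [1, 2, 3, 5]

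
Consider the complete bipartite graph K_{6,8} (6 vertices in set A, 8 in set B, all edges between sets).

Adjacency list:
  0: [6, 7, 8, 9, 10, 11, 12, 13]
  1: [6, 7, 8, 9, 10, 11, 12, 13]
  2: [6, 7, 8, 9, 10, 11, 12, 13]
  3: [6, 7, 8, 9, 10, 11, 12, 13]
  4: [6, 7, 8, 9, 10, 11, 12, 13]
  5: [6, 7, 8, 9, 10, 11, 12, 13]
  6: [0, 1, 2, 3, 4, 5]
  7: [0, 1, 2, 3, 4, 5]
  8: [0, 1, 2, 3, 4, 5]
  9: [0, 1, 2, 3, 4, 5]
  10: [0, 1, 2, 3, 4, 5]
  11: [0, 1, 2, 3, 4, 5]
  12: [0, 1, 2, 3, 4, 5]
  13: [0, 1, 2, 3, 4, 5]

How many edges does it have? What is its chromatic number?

K_{6,8} has 6 * 8 = 48 edges.
Bipartite graphs have chromatic number 2 (color each partition differently).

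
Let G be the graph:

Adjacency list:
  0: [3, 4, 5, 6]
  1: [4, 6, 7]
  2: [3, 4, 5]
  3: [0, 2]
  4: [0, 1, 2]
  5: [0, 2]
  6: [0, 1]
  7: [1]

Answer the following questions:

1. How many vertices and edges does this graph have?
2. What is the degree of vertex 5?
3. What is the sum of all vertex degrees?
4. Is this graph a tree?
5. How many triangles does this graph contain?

Count: 8 vertices, 10 edges.
Vertex 5 has neighbors [0, 2], degree = 2.
Handshaking lemma: 2 * 10 = 20.
A tree on 8 vertices has 7 edges. This graph has 10 edges (3 extra). Not a tree.
Number of triangles = 0.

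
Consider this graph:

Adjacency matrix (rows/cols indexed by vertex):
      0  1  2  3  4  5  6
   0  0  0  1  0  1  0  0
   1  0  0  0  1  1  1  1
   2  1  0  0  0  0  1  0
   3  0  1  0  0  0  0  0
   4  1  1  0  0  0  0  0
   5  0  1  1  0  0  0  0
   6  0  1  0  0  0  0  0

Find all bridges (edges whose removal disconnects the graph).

A bridge is an edge whose removal increases the number of connected components.
Bridges found: (1,3), (1,6)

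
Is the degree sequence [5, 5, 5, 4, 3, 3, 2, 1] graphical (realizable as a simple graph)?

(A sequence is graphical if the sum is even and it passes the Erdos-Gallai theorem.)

Sum of degrees = 28. Sum is even and passes Erdos-Gallai. The sequence IS graphical.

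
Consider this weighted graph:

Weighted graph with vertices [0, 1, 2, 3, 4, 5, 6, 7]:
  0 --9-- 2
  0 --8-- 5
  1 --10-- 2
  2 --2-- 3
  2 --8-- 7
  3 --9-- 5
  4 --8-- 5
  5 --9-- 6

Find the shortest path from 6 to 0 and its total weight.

Using Dijkstra's algorithm from vertex 6:
Shortest path: 6 -> 5 -> 0
Total weight: 9 + 8 = 17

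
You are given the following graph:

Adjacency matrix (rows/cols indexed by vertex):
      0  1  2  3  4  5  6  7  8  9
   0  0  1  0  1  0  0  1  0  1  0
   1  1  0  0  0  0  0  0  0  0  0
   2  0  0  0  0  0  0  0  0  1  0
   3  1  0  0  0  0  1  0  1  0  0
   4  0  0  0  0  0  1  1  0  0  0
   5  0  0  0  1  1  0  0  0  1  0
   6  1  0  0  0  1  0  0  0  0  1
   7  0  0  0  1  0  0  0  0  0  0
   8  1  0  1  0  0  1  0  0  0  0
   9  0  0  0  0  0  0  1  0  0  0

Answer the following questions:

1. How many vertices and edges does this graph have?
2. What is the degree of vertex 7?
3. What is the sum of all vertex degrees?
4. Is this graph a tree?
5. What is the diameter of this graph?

Count: 10 vertices, 11 edges.
Vertex 7 has neighbors [3], degree = 1.
Handshaking lemma: 2 * 11 = 22.
A tree on 10 vertices has 9 edges. This graph has 11 edges (2 extra). Not a tree.
Diameter (longest shortest path) = 4.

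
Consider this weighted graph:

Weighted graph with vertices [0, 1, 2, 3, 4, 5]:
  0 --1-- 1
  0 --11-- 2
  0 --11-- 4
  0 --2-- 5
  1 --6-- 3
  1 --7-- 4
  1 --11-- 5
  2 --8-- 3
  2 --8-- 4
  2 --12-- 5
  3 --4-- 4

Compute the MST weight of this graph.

Applying Kruskal's algorithm (sort edges by weight, add if no cycle):
  Add (0,1) w=1
  Add (0,5) w=2
  Add (3,4) w=4
  Add (1,3) w=6
  Skip (1,4) w=7 (creates cycle)
  Add (2,3) w=8
  Skip (2,4) w=8 (creates cycle)
  Skip (0,2) w=11 (creates cycle)
  Skip (0,4) w=11 (creates cycle)
  Skip (1,5) w=11 (creates cycle)
  Skip (2,5) w=12 (creates cycle)
MST weight = 21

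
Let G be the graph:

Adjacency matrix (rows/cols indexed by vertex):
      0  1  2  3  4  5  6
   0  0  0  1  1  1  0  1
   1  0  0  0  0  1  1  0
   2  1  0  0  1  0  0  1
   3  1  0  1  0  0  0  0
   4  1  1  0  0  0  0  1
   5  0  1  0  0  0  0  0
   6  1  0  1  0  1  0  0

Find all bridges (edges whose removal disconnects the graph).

A bridge is an edge whose removal increases the number of connected components.
Bridges found: (1,4), (1,5)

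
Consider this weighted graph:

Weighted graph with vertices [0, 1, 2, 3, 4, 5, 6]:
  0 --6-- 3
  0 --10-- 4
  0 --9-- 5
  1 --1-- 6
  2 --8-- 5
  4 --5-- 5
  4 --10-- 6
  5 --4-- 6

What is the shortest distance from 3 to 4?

Using Dijkstra's algorithm from vertex 3:
Shortest path: 3 -> 0 -> 4
Total weight: 6 + 10 = 16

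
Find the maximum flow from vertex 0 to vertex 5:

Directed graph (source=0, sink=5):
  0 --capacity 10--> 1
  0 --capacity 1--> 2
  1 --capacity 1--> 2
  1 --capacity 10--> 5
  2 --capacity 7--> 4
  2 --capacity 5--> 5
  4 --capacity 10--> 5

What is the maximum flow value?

Computing max flow:
  Flow on (0->1): 10/10
  Flow on (0->2): 1/1
  Flow on (1->5): 10/10
  Flow on (2->5): 1/5
Maximum flow = 11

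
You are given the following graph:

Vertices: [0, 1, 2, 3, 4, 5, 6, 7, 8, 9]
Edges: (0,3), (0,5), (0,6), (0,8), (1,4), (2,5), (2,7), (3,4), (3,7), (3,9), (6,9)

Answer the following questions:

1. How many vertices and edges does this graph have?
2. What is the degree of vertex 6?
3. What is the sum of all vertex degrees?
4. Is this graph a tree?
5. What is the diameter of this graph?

Count: 10 vertices, 11 edges.
Vertex 6 has neighbors [0, 9], degree = 2.
Handshaking lemma: 2 * 11 = 22.
A tree on 10 vertices has 9 edges. This graph has 11 edges (2 extra). Not a tree.
Diameter (longest shortest path) = 4.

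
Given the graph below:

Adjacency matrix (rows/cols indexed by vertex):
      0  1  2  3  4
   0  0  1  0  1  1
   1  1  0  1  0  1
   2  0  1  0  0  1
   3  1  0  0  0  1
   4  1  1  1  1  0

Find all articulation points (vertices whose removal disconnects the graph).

No articulation points. The graph is biconnected.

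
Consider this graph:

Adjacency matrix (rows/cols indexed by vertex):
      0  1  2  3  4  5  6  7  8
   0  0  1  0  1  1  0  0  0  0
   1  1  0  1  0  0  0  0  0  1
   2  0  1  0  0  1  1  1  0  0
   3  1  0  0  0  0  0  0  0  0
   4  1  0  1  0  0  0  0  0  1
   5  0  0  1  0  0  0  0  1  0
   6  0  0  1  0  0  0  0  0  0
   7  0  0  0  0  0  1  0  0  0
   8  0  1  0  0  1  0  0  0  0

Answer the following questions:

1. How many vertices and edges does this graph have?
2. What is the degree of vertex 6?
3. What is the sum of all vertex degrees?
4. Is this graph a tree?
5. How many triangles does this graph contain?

Count: 9 vertices, 10 edges.
Vertex 6 has neighbors [2], degree = 1.
Handshaking lemma: 2 * 10 = 20.
A tree on 9 vertices has 8 edges. This graph has 10 edges (2 extra). Not a tree.
Number of triangles = 0.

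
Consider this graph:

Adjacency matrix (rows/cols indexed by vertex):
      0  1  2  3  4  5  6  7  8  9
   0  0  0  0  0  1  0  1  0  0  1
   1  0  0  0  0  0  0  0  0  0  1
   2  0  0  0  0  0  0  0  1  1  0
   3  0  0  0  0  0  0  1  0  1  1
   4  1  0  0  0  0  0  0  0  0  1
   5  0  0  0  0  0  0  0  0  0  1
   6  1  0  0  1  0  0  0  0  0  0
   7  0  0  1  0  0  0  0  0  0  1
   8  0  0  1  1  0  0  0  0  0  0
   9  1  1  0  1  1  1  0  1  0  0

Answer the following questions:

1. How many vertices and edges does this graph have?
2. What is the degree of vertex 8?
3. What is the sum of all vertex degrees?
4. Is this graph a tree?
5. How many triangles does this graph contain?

Count: 10 vertices, 12 edges.
Vertex 8 has neighbors [2, 3], degree = 2.
Handshaking lemma: 2 * 12 = 24.
A tree on 10 vertices has 9 edges. This graph has 12 edges (3 extra). Not a tree.
Number of triangles = 1.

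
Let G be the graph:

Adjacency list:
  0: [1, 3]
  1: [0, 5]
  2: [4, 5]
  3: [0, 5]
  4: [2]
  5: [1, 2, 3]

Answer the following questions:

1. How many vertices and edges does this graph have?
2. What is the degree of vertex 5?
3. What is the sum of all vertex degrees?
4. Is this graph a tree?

Count: 6 vertices, 6 edges.
Vertex 5 has neighbors [1, 2, 3], degree = 3.
Handshaking lemma: 2 * 6 = 12.
A tree on 6 vertices has 5 edges. This graph has 6 edges (1 extra). Not a tree.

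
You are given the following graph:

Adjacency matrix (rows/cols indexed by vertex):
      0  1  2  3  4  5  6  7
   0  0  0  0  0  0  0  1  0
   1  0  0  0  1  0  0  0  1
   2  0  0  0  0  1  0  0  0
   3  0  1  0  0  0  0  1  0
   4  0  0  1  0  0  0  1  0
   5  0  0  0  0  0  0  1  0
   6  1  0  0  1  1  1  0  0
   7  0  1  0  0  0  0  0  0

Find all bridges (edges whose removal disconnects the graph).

A bridge is an edge whose removal increases the number of connected components.
Bridges found: (0,6), (1,3), (1,7), (2,4), (3,6), (4,6), (5,6)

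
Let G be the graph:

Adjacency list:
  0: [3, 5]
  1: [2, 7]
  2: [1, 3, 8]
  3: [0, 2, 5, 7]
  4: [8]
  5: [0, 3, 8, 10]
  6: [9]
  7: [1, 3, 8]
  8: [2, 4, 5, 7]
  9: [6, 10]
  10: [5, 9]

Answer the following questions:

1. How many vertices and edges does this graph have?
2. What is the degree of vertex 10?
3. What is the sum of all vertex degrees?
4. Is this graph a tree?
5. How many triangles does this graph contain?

Count: 11 vertices, 14 edges.
Vertex 10 has neighbors [5, 9], degree = 2.
Handshaking lemma: 2 * 14 = 28.
A tree on 11 vertices has 10 edges. This graph has 14 edges (4 extra). Not a tree.
Number of triangles = 1.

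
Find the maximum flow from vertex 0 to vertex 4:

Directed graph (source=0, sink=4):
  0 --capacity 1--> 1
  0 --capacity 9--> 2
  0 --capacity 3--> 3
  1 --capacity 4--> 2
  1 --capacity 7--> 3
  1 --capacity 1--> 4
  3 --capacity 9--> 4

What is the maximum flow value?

Computing max flow:
  Flow on (0->1): 1/1
  Flow on (0->3): 3/3
  Flow on (1->4): 1/1
  Flow on (3->4): 3/9
Maximum flow = 4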